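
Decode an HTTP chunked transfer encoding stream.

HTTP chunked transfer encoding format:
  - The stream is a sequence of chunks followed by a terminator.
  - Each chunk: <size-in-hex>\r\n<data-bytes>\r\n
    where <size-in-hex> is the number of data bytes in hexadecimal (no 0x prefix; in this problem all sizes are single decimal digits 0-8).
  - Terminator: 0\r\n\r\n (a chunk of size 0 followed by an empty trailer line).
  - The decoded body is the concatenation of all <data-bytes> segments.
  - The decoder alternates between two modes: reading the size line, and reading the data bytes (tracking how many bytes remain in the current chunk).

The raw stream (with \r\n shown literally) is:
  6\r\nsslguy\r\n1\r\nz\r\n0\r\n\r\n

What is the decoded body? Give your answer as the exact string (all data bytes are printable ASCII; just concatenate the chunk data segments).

Answer: sslguyz

Derivation:
Chunk 1: stream[0..1]='6' size=0x6=6, data at stream[3..9]='sslguy' -> body[0..6], body so far='sslguy'
Chunk 2: stream[11..12]='1' size=0x1=1, data at stream[14..15]='z' -> body[6..7], body so far='sslguyz'
Chunk 3: stream[17..18]='0' size=0 (terminator). Final body='sslguyz' (7 bytes)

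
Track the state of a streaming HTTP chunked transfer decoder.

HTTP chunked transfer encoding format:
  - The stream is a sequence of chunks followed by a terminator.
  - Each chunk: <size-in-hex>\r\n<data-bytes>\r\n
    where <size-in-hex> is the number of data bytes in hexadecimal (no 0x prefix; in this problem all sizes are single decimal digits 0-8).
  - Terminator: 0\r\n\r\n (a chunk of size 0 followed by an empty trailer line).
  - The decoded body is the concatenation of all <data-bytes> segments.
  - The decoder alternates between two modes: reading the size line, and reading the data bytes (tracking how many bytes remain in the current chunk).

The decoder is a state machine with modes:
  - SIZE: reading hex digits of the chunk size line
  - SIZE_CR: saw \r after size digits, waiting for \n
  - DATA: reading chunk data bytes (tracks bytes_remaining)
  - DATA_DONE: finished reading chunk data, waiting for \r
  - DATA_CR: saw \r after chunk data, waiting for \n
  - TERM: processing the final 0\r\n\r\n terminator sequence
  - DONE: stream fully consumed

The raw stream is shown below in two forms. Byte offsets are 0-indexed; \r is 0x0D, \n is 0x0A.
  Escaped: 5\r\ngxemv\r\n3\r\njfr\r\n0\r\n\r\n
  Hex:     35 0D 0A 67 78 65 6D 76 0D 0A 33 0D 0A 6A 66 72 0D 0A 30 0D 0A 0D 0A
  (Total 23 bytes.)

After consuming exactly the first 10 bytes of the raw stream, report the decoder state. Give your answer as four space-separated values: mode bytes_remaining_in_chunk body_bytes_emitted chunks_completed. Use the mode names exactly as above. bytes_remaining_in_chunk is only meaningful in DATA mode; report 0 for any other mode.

Byte 0 = '5': mode=SIZE remaining=0 emitted=0 chunks_done=0
Byte 1 = 0x0D: mode=SIZE_CR remaining=0 emitted=0 chunks_done=0
Byte 2 = 0x0A: mode=DATA remaining=5 emitted=0 chunks_done=0
Byte 3 = 'g': mode=DATA remaining=4 emitted=1 chunks_done=0
Byte 4 = 'x': mode=DATA remaining=3 emitted=2 chunks_done=0
Byte 5 = 'e': mode=DATA remaining=2 emitted=3 chunks_done=0
Byte 6 = 'm': mode=DATA remaining=1 emitted=4 chunks_done=0
Byte 7 = 'v': mode=DATA_DONE remaining=0 emitted=5 chunks_done=0
Byte 8 = 0x0D: mode=DATA_CR remaining=0 emitted=5 chunks_done=0
Byte 9 = 0x0A: mode=SIZE remaining=0 emitted=5 chunks_done=1

Answer: SIZE 0 5 1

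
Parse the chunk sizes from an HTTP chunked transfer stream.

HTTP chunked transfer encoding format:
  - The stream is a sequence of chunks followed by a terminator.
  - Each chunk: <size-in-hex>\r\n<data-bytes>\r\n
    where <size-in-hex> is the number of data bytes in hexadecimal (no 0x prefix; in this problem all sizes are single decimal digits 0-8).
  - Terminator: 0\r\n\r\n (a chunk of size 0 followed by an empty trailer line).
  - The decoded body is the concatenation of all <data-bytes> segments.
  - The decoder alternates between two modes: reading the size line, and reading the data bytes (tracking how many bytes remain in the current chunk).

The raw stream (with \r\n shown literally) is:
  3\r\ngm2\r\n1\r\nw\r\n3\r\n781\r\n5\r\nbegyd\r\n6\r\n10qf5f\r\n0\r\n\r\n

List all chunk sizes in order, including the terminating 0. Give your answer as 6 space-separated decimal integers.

Chunk 1: stream[0..1]='3' size=0x3=3, data at stream[3..6]='gm2' -> body[0..3], body so far='gm2'
Chunk 2: stream[8..9]='1' size=0x1=1, data at stream[11..12]='w' -> body[3..4], body so far='gm2w'
Chunk 3: stream[14..15]='3' size=0x3=3, data at stream[17..20]='781' -> body[4..7], body so far='gm2w781'
Chunk 4: stream[22..23]='5' size=0x5=5, data at stream[25..30]='begyd' -> body[7..12], body so far='gm2w781begyd'
Chunk 5: stream[32..33]='6' size=0x6=6, data at stream[35..41]='10qf5f' -> body[12..18], body so far='gm2w781begyd10qf5f'
Chunk 6: stream[43..44]='0' size=0 (terminator). Final body='gm2w781begyd10qf5f' (18 bytes)

Answer: 3 1 3 5 6 0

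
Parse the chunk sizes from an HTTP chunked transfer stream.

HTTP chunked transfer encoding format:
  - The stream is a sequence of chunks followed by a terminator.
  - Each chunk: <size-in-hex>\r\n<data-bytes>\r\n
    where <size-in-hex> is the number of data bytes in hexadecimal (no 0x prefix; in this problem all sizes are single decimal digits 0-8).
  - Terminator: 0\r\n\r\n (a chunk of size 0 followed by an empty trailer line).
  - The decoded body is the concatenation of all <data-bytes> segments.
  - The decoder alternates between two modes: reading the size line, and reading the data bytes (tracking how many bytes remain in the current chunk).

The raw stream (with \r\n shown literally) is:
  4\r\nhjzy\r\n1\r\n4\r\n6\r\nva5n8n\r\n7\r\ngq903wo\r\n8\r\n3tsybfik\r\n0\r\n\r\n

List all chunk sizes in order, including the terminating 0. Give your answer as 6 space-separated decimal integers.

Answer: 4 1 6 7 8 0

Derivation:
Chunk 1: stream[0..1]='4' size=0x4=4, data at stream[3..7]='hjzy' -> body[0..4], body so far='hjzy'
Chunk 2: stream[9..10]='1' size=0x1=1, data at stream[12..13]='4' -> body[4..5], body so far='hjzy4'
Chunk 3: stream[15..16]='6' size=0x6=6, data at stream[18..24]='va5n8n' -> body[5..11], body so far='hjzy4va5n8n'
Chunk 4: stream[26..27]='7' size=0x7=7, data at stream[29..36]='gq903wo' -> body[11..18], body so far='hjzy4va5n8ngq903wo'
Chunk 5: stream[38..39]='8' size=0x8=8, data at stream[41..49]='3tsybfik' -> body[18..26], body so far='hjzy4va5n8ngq903wo3tsybfik'
Chunk 6: stream[51..52]='0' size=0 (terminator). Final body='hjzy4va5n8ngq903wo3tsybfik' (26 bytes)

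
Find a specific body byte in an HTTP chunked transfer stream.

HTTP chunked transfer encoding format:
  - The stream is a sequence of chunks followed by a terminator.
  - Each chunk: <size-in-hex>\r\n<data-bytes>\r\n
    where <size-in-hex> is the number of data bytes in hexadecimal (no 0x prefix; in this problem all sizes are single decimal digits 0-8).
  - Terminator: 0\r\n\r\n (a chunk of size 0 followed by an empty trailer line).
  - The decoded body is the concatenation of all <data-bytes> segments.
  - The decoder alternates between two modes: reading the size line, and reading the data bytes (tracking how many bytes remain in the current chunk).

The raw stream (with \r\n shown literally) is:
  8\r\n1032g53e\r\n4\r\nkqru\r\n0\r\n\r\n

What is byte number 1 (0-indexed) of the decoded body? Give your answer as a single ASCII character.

Answer: 0

Derivation:
Chunk 1: stream[0..1]='8' size=0x8=8, data at stream[3..11]='1032g53e' -> body[0..8], body so far='1032g53e'
Chunk 2: stream[13..14]='4' size=0x4=4, data at stream[16..20]='kqru' -> body[8..12], body so far='1032g53ekqru'
Chunk 3: stream[22..23]='0' size=0 (terminator). Final body='1032g53ekqru' (12 bytes)
Body byte 1 = '0'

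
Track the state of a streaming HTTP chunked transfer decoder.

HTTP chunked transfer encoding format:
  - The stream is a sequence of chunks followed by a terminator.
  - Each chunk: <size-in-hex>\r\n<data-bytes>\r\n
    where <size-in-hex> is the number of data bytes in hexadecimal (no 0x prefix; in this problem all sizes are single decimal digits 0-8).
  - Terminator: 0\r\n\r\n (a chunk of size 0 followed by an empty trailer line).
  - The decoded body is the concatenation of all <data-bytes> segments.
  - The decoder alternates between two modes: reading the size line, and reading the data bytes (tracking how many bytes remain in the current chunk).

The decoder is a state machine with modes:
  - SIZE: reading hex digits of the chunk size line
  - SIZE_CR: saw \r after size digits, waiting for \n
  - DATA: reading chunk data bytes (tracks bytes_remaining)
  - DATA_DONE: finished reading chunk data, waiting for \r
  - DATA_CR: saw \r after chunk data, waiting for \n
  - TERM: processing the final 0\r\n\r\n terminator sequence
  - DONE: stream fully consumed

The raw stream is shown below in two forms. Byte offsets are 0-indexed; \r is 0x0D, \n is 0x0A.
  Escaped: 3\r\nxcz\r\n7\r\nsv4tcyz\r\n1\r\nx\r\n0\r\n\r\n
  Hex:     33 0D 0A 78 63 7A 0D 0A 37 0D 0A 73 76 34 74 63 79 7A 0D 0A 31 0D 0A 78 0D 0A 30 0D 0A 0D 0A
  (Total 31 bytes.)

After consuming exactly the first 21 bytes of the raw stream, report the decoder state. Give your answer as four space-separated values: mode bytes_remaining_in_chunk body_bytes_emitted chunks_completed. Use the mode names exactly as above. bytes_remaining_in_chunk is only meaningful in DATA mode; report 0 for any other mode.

Byte 0 = '3': mode=SIZE remaining=0 emitted=0 chunks_done=0
Byte 1 = 0x0D: mode=SIZE_CR remaining=0 emitted=0 chunks_done=0
Byte 2 = 0x0A: mode=DATA remaining=3 emitted=0 chunks_done=0
Byte 3 = 'x': mode=DATA remaining=2 emitted=1 chunks_done=0
Byte 4 = 'c': mode=DATA remaining=1 emitted=2 chunks_done=0
Byte 5 = 'z': mode=DATA_DONE remaining=0 emitted=3 chunks_done=0
Byte 6 = 0x0D: mode=DATA_CR remaining=0 emitted=3 chunks_done=0
Byte 7 = 0x0A: mode=SIZE remaining=0 emitted=3 chunks_done=1
Byte 8 = '7': mode=SIZE remaining=0 emitted=3 chunks_done=1
Byte 9 = 0x0D: mode=SIZE_CR remaining=0 emitted=3 chunks_done=1
Byte 10 = 0x0A: mode=DATA remaining=7 emitted=3 chunks_done=1
Byte 11 = 's': mode=DATA remaining=6 emitted=4 chunks_done=1
Byte 12 = 'v': mode=DATA remaining=5 emitted=5 chunks_done=1
Byte 13 = '4': mode=DATA remaining=4 emitted=6 chunks_done=1
Byte 14 = 't': mode=DATA remaining=3 emitted=7 chunks_done=1
Byte 15 = 'c': mode=DATA remaining=2 emitted=8 chunks_done=1
Byte 16 = 'y': mode=DATA remaining=1 emitted=9 chunks_done=1
Byte 17 = 'z': mode=DATA_DONE remaining=0 emitted=10 chunks_done=1
Byte 18 = 0x0D: mode=DATA_CR remaining=0 emitted=10 chunks_done=1
Byte 19 = 0x0A: mode=SIZE remaining=0 emitted=10 chunks_done=2
Byte 20 = '1': mode=SIZE remaining=0 emitted=10 chunks_done=2

Answer: SIZE 0 10 2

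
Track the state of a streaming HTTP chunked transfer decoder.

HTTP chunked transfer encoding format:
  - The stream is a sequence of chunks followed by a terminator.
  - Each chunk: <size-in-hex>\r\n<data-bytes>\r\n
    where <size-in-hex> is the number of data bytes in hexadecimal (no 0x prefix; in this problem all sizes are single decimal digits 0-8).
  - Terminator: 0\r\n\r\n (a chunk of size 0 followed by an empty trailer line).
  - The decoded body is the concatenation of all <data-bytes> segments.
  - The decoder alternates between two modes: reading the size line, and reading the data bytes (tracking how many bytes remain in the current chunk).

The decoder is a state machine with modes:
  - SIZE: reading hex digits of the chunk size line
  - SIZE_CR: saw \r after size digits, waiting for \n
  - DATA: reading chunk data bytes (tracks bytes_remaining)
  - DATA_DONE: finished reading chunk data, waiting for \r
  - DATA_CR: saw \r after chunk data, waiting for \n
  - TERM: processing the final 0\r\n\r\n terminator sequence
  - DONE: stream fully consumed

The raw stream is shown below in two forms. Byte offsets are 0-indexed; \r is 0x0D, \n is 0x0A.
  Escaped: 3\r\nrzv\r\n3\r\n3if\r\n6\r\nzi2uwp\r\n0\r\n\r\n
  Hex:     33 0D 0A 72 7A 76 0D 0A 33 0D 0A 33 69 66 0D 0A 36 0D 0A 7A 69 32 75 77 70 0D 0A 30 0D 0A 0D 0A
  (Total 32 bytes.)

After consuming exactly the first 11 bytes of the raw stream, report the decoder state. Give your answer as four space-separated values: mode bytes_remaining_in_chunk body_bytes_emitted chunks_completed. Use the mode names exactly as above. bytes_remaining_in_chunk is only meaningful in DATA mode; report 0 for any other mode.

Answer: DATA 3 3 1

Derivation:
Byte 0 = '3': mode=SIZE remaining=0 emitted=0 chunks_done=0
Byte 1 = 0x0D: mode=SIZE_CR remaining=0 emitted=0 chunks_done=0
Byte 2 = 0x0A: mode=DATA remaining=3 emitted=0 chunks_done=0
Byte 3 = 'r': mode=DATA remaining=2 emitted=1 chunks_done=0
Byte 4 = 'z': mode=DATA remaining=1 emitted=2 chunks_done=0
Byte 5 = 'v': mode=DATA_DONE remaining=0 emitted=3 chunks_done=0
Byte 6 = 0x0D: mode=DATA_CR remaining=0 emitted=3 chunks_done=0
Byte 7 = 0x0A: mode=SIZE remaining=0 emitted=3 chunks_done=1
Byte 8 = '3': mode=SIZE remaining=0 emitted=3 chunks_done=1
Byte 9 = 0x0D: mode=SIZE_CR remaining=0 emitted=3 chunks_done=1
Byte 10 = 0x0A: mode=DATA remaining=3 emitted=3 chunks_done=1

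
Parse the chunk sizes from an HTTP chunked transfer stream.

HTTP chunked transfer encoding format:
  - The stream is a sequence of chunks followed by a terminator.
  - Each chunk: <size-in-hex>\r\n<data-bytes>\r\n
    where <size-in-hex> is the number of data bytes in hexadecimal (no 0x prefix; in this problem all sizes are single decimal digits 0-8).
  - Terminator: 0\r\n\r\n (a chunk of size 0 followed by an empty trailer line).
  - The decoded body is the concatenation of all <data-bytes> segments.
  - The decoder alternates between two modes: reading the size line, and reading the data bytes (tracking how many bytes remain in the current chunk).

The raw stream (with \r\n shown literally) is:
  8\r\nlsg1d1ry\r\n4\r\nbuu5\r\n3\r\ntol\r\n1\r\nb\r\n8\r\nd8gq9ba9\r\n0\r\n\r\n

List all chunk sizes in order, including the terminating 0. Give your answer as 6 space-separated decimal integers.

Chunk 1: stream[0..1]='8' size=0x8=8, data at stream[3..11]='lsg1d1ry' -> body[0..8], body so far='lsg1d1ry'
Chunk 2: stream[13..14]='4' size=0x4=4, data at stream[16..20]='buu5' -> body[8..12], body so far='lsg1d1rybuu5'
Chunk 3: stream[22..23]='3' size=0x3=3, data at stream[25..28]='tol' -> body[12..15], body so far='lsg1d1rybuu5tol'
Chunk 4: stream[30..31]='1' size=0x1=1, data at stream[33..34]='b' -> body[15..16], body so far='lsg1d1rybuu5tolb'
Chunk 5: stream[36..37]='8' size=0x8=8, data at stream[39..47]='d8gq9ba9' -> body[16..24], body so far='lsg1d1rybuu5tolbd8gq9ba9'
Chunk 6: stream[49..50]='0' size=0 (terminator). Final body='lsg1d1rybuu5tolbd8gq9ba9' (24 bytes)

Answer: 8 4 3 1 8 0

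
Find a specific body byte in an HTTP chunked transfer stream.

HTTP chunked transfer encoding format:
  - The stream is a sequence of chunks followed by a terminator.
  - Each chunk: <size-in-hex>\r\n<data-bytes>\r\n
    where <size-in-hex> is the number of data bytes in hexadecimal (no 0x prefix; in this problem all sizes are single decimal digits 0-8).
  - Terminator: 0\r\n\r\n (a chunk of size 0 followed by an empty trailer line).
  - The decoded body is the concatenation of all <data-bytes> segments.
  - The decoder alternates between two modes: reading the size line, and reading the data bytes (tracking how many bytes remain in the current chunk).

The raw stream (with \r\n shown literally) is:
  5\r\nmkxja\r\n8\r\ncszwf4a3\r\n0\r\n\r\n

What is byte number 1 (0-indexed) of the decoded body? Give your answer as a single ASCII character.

Answer: k

Derivation:
Chunk 1: stream[0..1]='5' size=0x5=5, data at stream[3..8]='mkxja' -> body[0..5], body so far='mkxja'
Chunk 2: stream[10..11]='8' size=0x8=8, data at stream[13..21]='cszwf4a3' -> body[5..13], body so far='mkxjacszwf4a3'
Chunk 3: stream[23..24]='0' size=0 (terminator). Final body='mkxjacszwf4a3' (13 bytes)
Body byte 1 = 'k'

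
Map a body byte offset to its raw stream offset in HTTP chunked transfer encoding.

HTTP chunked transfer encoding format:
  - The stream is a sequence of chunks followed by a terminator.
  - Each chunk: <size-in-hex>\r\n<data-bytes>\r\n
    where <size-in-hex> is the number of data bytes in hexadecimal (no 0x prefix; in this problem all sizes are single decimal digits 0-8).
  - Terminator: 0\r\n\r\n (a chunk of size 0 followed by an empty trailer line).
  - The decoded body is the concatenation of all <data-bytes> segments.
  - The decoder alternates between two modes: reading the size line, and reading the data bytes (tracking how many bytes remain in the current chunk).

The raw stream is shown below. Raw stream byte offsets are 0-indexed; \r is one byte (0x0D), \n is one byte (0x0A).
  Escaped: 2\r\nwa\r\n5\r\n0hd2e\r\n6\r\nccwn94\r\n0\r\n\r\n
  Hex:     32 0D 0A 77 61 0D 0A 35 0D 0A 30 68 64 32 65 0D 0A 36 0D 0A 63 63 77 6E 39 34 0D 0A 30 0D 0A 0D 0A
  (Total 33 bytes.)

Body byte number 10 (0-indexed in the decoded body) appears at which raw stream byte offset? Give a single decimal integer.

Chunk 1: stream[0..1]='2' size=0x2=2, data at stream[3..5]='wa' -> body[0..2], body so far='wa'
Chunk 2: stream[7..8]='5' size=0x5=5, data at stream[10..15]='0hd2e' -> body[2..7], body so far='wa0hd2e'
Chunk 3: stream[17..18]='6' size=0x6=6, data at stream[20..26]='ccwn94' -> body[7..13], body so far='wa0hd2eccwn94'
Chunk 4: stream[28..29]='0' size=0 (terminator). Final body='wa0hd2eccwn94' (13 bytes)
Body byte 10 at stream offset 23

Answer: 23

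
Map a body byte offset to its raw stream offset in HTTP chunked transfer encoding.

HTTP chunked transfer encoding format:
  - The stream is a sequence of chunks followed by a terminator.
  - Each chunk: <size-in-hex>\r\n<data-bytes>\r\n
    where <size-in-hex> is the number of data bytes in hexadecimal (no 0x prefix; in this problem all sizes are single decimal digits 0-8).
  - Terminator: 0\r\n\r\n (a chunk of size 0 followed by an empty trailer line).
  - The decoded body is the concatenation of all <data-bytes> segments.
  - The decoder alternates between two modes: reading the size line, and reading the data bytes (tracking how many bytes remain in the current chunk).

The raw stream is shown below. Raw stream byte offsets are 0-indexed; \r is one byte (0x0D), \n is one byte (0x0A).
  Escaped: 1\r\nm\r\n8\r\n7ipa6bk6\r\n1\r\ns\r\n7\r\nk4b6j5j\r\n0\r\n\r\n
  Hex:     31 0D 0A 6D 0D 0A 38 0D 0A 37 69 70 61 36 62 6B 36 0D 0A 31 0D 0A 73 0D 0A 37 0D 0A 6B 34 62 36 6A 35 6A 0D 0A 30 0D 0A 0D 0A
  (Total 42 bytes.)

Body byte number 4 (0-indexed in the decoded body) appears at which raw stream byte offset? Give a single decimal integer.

Answer: 12

Derivation:
Chunk 1: stream[0..1]='1' size=0x1=1, data at stream[3..4]='m' -> body[0..1], body so far='m'
Chunk 2: stream[6..7]='8' size=0x8=8, data at stream[9..17]='7ipa6bk6' -> body[1..9], body so far='m7ipa6bk6'
Chunk 3: stream[19..20]='1' size=0x1=1, data at stream[22..23]='s' -> body[9..10], body so far='m7ipa6bk6s'
Chunk 4: stream[25..26]='7' size=0x7=7, data at stream[28..35]='k4b6j5j' -> body[10..17], body so far='m7ipa6bk6sk4b6j5j'
Chunk 5: stream[37..38]='0' size=0 (terminator). Final body='m7ipa6bk6sk4b6j5j' (17 bytes)
Body byte 4 at stream offset 12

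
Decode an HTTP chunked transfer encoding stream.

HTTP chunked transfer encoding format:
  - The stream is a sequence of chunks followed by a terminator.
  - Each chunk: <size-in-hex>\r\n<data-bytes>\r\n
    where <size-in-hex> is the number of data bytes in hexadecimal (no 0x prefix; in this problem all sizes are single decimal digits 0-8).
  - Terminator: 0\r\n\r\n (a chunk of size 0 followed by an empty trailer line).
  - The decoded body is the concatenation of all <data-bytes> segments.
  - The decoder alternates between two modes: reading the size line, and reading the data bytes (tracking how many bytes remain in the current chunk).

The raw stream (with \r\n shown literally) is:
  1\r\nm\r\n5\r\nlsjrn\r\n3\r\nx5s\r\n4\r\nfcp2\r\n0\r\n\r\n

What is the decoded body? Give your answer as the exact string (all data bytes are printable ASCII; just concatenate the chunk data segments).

Answer: mlsjrnx5sfcp2

Derivation:
Chunk 1: stream[0..1]='1' size=0x1=1, data at stream[3..4]='m' -> body[0..1], body so far='m'
Chunk 2: stream[6..7]='5' size=0x5=5, data at stream[9..14]='lsjrn' -> body[1..6], body so far='mlsjrn'
Chunk 3: stream[16..17]='3' size=0x3=3, data at stream[19..22]='x5s' -> body[6..9], body so far='mlsjrnx5s'
Chunk 4: stream[24..25]='4' size=0x4=4, data at stream[27..31]='fcp2' -> body[9..13], body so far='mlsjrnx5sfcp2'
Chunk 5: stream[33..34]='0' size=0 (terminator). Final body='mlsjrnx5sfcp2' (13 bytes)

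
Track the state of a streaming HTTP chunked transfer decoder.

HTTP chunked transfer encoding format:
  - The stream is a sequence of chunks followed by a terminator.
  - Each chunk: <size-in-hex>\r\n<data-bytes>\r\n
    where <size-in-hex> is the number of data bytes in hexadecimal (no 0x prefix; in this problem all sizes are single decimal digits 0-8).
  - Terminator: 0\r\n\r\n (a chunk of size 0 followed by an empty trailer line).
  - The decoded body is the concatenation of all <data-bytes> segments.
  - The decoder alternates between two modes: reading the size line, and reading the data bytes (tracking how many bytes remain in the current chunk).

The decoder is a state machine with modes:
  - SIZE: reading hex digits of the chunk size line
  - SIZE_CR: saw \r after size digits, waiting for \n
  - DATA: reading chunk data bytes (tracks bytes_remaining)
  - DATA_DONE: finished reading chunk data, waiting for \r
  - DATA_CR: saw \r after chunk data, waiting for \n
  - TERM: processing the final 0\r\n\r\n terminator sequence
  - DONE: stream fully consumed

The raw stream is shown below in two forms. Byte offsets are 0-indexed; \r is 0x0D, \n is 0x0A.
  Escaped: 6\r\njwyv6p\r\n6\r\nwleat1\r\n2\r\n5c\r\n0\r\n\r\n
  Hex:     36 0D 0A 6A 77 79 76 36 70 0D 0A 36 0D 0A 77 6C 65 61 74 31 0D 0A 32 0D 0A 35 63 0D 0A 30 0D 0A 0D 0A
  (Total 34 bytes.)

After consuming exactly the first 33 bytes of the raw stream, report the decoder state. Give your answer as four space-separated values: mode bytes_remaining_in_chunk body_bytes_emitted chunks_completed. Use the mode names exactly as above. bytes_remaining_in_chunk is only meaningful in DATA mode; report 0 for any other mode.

Byte 0 = '6': mode=SIZE remaining=0 emitted=0 chunks_done=0
Byte 1 = 0x0D: mode=SIZE_CR remaining=0 emitted=0 chunks_done=0
Byte 2 = 0x0A: mode=DATA remaining=6 emitted=0 chunks_done=0
Byte 3 = 'j': mode=DATA remaining=5 emitted=1 chunks_done=0
Byte 4 = 'w': mode=DATA remaining=4 emitted=2 chunks_done=0
Byte 5 = 'y': mode=DATA remaining=3 emitted=3 chunks_done=0
Byte 6 = 'v': mode=DATA remaining=2 emitted=4 chunks_done=0
Byte 7 = '6': mode=DATA remaining=1 emitted=5 chunks_done=0
Byte 8 = 'p': mode=DATA_DONE remaining=0 emitted=6 chunks_done=0
Byte 9 = 0x0D: mode=DATA_CR remaining=0 emitted=6 chunks_done=0
Byte 10 = 0x0A: mode=SIZE remaining=0 emitted=6 chunks_done=1
Byte 11 = '6': mode=SIZE remaining=0 emitted=6 chunks_done=1
Byte 12 = 0x0D: mode=SIZE_CR remaining=0 emitted=6 chunks_done=1
Byte 13 = 0x0A: mode=DATA remaining=6 emitted=6 chunks_done=1
Byte 14 = 'w': mode=DATA remaining=5 emitted=7 chunks_done=1
Byte 15 = 'l': mode=DATA remaining=4 emitted=8 chunks_done=1
Byte 16 = 'e': mode=DATA remaining=3 emitted=9 chunks_done=1
Byte 17 = 'a': mode=DATA remaining=2 emitted=10 chunks_done=1
Byte 18 = 't': mode=DATA remaining=1 emitted=11 chunks_done=1
Byte 19 = '1': mode=DATA_DONE remaining=0 emitted=12 chunks_done=1
Byte 20 = 0x0D: mode=DATA_CR remaining=0 emitted=12 chunks_done=1
Byte 21 = 0x0A: mode=SIZE remaining=0 emitted=12 chunks_done=2
Byte 22 = '2': mode=SIZE remaining=0 emitted=12 chunks_done=2
Byte 23 = 0x0D: mode=SIZE_CR remaining=0 emitted=12 chunks_done=2
Byte 24 = 0x0A: mode=DATA remaining=2 emitted=12 chunks_done=2
Byte 25 = '5': mode=DATA remaining=1 emitted=13 chunks_done=2
Byte 26 = 'c': mode=DATA_DONE remaining=0 emitted=14 chunks_done=2
Byte 27 = 0x0D: mode=DATA_CR remaining=0 emitted=14 chunks_done=2
Byte 28 = 0x0A: mode=SIZE remaining=0 emitted=14 chunks_done=3
Byte 29 = '0': mode=SIZE remaining=0 emitted=14 chunks_done=3
Byte 30 = 0x0D: mode=SIZE_CR remaining=0 emitted=14 chunks_done=3
Byte 31 = 0x0A: mode=TERM remaining=0 emitted=14 chunks_done=3
Byte 32 = 0x0D: mode=TERM remaining=0 emitted=14 chunks_done=3

Answer: TERM 0 14 3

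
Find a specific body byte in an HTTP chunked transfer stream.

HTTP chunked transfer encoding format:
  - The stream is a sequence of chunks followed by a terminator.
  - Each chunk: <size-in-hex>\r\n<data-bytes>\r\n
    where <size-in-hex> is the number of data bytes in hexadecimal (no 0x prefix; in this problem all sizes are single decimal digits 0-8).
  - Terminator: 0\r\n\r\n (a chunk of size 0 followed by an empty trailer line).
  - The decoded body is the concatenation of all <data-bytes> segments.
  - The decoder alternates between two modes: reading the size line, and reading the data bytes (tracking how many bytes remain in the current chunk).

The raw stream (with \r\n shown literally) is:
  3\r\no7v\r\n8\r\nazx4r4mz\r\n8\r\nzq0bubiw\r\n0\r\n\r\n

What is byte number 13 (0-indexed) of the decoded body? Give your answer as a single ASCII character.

Answer: 0

Derivation:
Chunk 1: stream[0..1]='3' size=0x3=3, data at stream[3..6]='o7v' -> body[0..3], body so far='o7v'
Chunk 2: stream[8..9]='8' size=0x8=8, data at stream[11..19]='azx4r4mz' -> body[3..11], body so far='o7vazx4r4mz'
Chunk 3: stream[21..22]='8' size=0x8=8, data at stream[24..32]='zq0bubiw' -> body[11..19], body so far='o7vazx4r4mzzq0bubiw'
Chunk 4: stream[34..35]='0' size=0 (terminator). Final body='o7vazx4r4mzzq0bubiw' (19 bytes)
Body byte 13 = '0'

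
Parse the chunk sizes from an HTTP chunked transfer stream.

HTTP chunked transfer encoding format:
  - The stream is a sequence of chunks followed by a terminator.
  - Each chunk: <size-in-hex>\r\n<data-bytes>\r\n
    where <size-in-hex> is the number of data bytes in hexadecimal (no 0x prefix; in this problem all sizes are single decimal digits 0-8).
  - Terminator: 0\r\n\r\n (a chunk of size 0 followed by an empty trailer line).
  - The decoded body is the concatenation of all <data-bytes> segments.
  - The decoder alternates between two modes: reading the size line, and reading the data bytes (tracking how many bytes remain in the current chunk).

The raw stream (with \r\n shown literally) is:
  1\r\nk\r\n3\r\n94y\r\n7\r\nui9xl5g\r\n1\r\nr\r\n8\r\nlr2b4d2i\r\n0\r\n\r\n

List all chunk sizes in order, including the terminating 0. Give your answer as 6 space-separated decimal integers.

Answer: 1 3 7 1 8 0

Derivation:
Chunk 1: stream[0..1]='1' size=0x1=1, data at stream[3..4]='k' -> body[0..1], body so far='k'
Chunk 2: stream[6..7]='3' size=0x3=3, data at stream[9..12]='94y' -> body[1..4], body so far='k94y'
Chunk 3: stream[14..15]='7' size=0x7=7, data at stream[17..24]='ui9xl5g' -> body[4..11], body so far='k94yui9xl5g'
Chunk 4: stream[26..27]='1' size=0x1=1, data at stream[29..30]='r' -> body[11..12], body so far='k94yui9xl5gr'
Chunk 5: stream[32..33]='8' size=0x8=8, data at stream[35..43]='lr2b4d2i' -> body[12..20], body so far='k94yui9xl5grlr2b4d2i'
Chunk 6: stream[45..46]='0' size=0 (terminator). Final body='k94yui9xl5grlr2b4d2i' (20 bytes)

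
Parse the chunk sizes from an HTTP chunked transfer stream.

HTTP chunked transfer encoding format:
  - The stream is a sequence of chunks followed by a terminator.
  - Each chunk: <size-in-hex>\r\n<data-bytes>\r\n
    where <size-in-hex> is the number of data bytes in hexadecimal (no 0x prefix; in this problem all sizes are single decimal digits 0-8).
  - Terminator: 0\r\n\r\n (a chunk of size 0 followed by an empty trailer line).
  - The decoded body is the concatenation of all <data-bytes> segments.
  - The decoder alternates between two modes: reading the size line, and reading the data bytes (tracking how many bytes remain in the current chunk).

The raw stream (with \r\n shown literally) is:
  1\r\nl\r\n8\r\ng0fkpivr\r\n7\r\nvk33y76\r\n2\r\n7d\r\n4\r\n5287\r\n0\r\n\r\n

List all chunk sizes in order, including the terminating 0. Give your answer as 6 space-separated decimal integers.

Answer: 1 8 7 2 4 0

Derivation:
Chunk 1: stream[0..1]='1' size=0x1=1, data at stream[3..4]='l' -> body[0..1], body so far='l'
Chunk 2: stream[6..7]='8' size=0x8=8, data at stream[9..17]='g0fkpivr' -> body[1..9], body so far='lg0fkpivr'
Chunk 3: stream[19..20]='7' size=0x7=7, data at stream[22..29]='vk33y76' -> body[9..16], body so far='lg0fkpivrvk33y76'
Chunk 4: stream[31..32]='2' size=0x2=2, data at stream[34..36]='7d' -> body[16..18], body so far='lg0fkpivrvk33y767d'
Chunk 5: stream[38..39]='4' size=0x4=4, data at stream[41..45]='5287' -> body[18..22], body so far='lg0fkpivrvk33y767d5287'
Chunk 6: stream[47..48]='0' size=0 (terminator). Final body='lg0fkpivrvk33y767d5287' (22 bytes)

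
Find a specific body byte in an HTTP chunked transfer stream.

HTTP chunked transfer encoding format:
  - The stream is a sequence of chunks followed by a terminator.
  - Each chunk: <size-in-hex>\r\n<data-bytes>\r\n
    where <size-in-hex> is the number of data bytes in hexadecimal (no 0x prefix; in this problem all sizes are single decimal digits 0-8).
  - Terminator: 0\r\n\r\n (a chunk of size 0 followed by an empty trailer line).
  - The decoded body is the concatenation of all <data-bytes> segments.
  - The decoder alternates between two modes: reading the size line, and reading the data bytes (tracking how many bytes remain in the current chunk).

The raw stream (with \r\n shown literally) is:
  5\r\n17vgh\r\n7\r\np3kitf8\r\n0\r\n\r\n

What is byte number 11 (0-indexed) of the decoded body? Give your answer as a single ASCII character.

Answer: 8

Derivation:
Chunk 1: stream[0..1]='5' size=0x5=5, data at stream[3..8]='17vgh' -> body[0..5], body so far='17vgh'
Chunk 2: stream[10..11]='7' size=0x7=7, data at stream[13..20]='p3kitf8' -> body[5..12], body so far='17vghp3kitf8'
Chunk 3: stream[22..23]='0' size=0 (terminator). Final body='17vghp3kitf8' (12 bytes)
Body byte 11 = '8'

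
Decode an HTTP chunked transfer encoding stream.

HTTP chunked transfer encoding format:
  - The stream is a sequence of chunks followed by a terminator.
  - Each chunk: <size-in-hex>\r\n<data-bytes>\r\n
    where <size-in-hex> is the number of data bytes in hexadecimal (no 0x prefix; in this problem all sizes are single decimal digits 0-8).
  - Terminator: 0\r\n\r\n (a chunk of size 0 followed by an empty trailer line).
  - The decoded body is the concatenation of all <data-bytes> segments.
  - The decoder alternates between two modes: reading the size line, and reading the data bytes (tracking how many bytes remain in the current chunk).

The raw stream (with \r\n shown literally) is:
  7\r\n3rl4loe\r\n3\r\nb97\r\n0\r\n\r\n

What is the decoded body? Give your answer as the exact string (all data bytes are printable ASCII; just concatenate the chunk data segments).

Answer: 3rl4loeb97

Derivation:
Chunk 1: stream[0..1]='7' size=0x7=7, data at stream[3..10]='3rl4loe' -> body[0..7], body so far='3rl4loe'
Chunk 2: stream[12..13]='3' size=0x3=3, data at stream[15..18]='b97' -> body[7..10], body so far='3rl4loeb97'
Chunk 3: stream[20..21]='0' size=0 (terminator). Final body='3rl4loeb97' (10 bytes)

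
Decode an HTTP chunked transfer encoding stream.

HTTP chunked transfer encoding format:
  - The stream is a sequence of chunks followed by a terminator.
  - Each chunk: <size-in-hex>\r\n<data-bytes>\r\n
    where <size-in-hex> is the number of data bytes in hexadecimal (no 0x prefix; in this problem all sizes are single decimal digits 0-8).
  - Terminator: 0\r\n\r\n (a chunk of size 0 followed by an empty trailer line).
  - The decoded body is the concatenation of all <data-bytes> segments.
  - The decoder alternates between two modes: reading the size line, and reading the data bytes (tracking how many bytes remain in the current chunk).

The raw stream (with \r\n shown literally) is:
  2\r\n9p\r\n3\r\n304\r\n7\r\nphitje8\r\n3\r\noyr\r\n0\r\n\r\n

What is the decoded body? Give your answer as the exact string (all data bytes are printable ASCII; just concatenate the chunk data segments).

Answer: 9p304phitje8oyr

Derivation:
Chunk 1: stream[0..1]='2' size=0x2=2, data at stream[3..5]='9p' -> body[0..2], body so far='9p'
Chunk 2: stream[7..8]='3' size=0x3=3, data at stream[10..13]='304' -> body[2..5], body so far='9p304'
Chunk 3: stream[15..16]='7' size=0x7=7, data at stream[18..25]='phitje8' -> body[5..12], body so far='9p304phitje8'
Chunk 4: stream[27..28]='3' size=0x3=3, data at stream[30..33]='oyr' -> body[12..15], body so far='9p304phitje8oyr'
Chunk 5: stream[35..36]='0' size=0 (terminator). Final body='9p304phitje8oyr' (15 bytes)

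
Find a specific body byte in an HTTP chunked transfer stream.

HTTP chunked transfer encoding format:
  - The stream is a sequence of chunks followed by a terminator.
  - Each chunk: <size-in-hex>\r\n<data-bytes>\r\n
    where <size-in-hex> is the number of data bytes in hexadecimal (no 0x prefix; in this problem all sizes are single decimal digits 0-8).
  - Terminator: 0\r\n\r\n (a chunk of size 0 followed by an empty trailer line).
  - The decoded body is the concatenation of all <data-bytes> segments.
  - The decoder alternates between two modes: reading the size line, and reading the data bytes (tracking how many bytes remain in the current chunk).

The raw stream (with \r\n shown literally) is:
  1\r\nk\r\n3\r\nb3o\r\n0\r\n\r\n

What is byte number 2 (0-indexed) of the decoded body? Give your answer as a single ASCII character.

Answer: 3

Derivation:
Chunk 1: stream[0..1]='1' size=0x1=1, data at stream[3..4]='k' -> body[0..1], body so far='k'
Chunk 2: stream[6..7]='3' size=0x3=3, data at stream[9..12]='b3o' -> body[1..4], body so far='kb3o'
Chunk 3: stream[14..15]='0' size=0 (terminator). Final body='kb3o' (4 bytes)
Body byte 2 = '3'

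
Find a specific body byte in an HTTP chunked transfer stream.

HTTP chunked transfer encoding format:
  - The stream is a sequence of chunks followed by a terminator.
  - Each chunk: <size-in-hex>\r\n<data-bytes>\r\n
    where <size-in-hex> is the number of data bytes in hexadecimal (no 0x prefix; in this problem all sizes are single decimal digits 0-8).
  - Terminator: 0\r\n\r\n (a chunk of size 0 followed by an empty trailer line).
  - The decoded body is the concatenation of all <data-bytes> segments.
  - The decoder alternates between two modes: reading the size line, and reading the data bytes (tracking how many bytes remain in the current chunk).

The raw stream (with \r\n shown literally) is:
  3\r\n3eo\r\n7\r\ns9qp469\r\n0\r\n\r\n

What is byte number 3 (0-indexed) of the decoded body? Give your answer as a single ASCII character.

Chunk 1: stream[0..1]='3' size=0x3=3, data at stream[3..6]='3eo' -> body[0..3], body so far='3eo'
Chunk 2: stream[8..9]='7' size=0x7=7, data at stream[11..18]='s9qp469' -> body[3..10], body so far='3eos9qp469'
Chunk 3: stream[20..21]='0' size=0 (terminator). Final body='3eos9qp469' (10 bytes)
Body byte 3 = 's'

Answer: s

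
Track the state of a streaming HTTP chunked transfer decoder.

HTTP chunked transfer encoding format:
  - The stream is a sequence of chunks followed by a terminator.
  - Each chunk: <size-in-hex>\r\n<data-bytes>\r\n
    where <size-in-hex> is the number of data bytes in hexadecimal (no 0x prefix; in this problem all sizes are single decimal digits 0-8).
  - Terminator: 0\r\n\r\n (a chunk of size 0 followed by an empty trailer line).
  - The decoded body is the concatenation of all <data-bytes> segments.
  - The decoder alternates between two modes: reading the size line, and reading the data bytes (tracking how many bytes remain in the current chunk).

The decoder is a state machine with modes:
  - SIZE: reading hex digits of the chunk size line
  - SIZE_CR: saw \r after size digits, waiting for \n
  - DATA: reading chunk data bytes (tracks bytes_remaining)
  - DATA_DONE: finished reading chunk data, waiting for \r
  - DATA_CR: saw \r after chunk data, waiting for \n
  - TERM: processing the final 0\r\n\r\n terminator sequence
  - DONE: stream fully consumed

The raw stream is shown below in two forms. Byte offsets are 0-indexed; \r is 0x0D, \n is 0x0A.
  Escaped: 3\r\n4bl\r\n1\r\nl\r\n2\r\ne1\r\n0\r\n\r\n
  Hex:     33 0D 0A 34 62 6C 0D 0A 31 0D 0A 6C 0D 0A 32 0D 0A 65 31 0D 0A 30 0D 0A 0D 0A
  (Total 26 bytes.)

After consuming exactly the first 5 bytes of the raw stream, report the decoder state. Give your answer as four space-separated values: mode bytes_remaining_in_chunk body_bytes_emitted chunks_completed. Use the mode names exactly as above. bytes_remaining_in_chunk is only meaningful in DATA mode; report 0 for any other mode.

Byte 0 = '3': mode=SIZE remaining=0 emitted=0 chunks_done=0
Byte 1 = 0x0D: mode=SIZE_CR remaining=0 emitted=0 chunks_done=0
Byte 2 = 0x0A: mode=DATA remaining=3 emitted=0 chunks_done=0
Byte 3 = '4': mode=DATA remaining=2 emitted=1 chunks_done=0
Byte 4 = 'b': mode=DATA remaining=1 emitted=2 chunks_done=0

Answer: DATA 1 2 0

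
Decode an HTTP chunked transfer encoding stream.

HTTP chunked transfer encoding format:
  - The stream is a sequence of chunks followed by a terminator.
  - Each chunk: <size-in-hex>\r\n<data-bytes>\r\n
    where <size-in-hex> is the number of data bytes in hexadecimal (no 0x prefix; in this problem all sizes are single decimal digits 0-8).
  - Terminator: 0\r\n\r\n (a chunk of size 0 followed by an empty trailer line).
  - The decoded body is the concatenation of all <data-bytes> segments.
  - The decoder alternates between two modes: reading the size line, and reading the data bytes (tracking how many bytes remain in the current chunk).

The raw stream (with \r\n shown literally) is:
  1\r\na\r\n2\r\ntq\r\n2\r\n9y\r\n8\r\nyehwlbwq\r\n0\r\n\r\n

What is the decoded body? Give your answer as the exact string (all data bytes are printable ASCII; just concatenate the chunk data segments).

Chunk 1: stream[0..1]='1' size=0x1=1, data at stream[3..4]='a' -> body[0..1], body so far='a'
Chunk 2: stream[6..7]='2' size=0x2=2, data at stream[9..11]='tq' -> body[1..3], body so far='atq'
Chunk 3: stream[13..14]='2' size=0x2=2, data at stream[16..18]='9y' -> body[3..5], body so far='atq9y'
Chunk 4: stream[20..21]='8' size=0x8=8, data at stream[23..31]='yehwlbwq' -> body[5..13], body so far='atq9yyehwlbwq'
Chunk 5: stream[33..34]='0' size=0 (terminator). Final body='atq9yyehwlbwq' (13 bytes)

Answer: atq9yyehwlbwq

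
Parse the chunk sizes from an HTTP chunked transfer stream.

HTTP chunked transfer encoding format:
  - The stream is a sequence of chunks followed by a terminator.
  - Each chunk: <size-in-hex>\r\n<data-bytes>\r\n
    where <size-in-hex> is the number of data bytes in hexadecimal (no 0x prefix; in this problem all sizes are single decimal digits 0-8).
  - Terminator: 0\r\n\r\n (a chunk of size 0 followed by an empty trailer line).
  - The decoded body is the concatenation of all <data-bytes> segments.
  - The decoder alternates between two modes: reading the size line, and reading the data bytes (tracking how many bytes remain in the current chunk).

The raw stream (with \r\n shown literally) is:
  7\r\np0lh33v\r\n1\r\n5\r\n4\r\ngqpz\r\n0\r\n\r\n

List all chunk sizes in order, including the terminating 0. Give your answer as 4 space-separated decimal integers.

Chunk 1: stream[0..1]='7' size=0x7=7, data at stream[3..10]='p0lh33v' -> body[0..7], body so far='p0lh33v'
Chunk 2: stream[12..13]='1' size=0x1=1, data at stream[15..16]='5' -> body[7..8], body so far='p0lh33v5'
Chunk 3: stream[18..19]='4' size=0x4=4, data at stream[21..25]='gqpz' -> body[8..12], body so far='p0lh33v5gqpz'
Chunk 4: stream[27..28]='0' size=0 (terminator). Final body='p0lh33v5gqpz' (12 bytes)

Answer: 7 1 4 0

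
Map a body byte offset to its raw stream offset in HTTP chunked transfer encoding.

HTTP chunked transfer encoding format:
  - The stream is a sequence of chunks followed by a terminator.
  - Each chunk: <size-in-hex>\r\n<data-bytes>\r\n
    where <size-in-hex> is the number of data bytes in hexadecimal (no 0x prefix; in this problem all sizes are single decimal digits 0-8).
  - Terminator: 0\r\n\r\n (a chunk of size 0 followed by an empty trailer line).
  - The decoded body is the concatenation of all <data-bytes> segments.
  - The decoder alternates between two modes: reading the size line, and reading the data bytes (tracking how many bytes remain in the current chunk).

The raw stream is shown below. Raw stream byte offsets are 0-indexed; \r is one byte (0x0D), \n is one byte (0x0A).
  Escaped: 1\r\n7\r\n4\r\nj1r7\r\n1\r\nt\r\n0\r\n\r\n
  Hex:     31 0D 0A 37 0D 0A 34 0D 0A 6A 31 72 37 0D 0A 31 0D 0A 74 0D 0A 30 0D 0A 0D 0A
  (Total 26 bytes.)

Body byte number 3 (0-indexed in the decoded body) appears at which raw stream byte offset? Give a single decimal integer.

Answer: 11

Derivation:
Chunk 1: stream[0..1]='1' size=0x1=1, data at stream[3..4]='7' -> body[0..1], body so far='7'
Chunk 2: stream[6..7]='4' size=0x4=4, data at stream[9..13]='j1r7' -> body[1..5], body so far='7j1r7'
Chunk 3: stream[15..16]='1' size=0x1=1, data at stream[18..19]='t' -> body[5..6], body so far='7j1r7t'
Chunk 4: stream[21..22]='0' size=0 (terminator). Final body='7j1r7t' (6 bytes)
Body byte 3 at stream offset 11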